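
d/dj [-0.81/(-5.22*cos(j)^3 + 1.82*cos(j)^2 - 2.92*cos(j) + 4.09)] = (12.6846*cos(j)^2 - 2.9484*cos(j) + 2.3652)*sin(j)/(5.22*cos(j)^3 - 1.82*cos(j)^2 + 2.92*cos(j) - 4.09)^2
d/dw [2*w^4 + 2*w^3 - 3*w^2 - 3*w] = 8*w^3 + 6*w^2 - 6*w - 3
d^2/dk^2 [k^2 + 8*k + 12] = 2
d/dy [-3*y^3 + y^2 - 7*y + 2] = -9*y^2 + 2*y - 7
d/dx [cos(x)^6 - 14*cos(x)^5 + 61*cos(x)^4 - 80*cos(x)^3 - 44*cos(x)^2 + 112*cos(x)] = 2*(-3*cos(x)^5 + 35*cos(x)^4 - 122*cos(x)^3 + 120*cos(x)^2 + 44*cos(x) - 56)*sin(x)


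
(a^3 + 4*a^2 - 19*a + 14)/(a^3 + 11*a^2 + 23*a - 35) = (a - 2)/(a + 5)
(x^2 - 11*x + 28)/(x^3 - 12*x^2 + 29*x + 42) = (x - 4)/(x^2 - 5*x - 6)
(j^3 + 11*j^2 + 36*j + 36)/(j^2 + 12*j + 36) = (j^2 + 5*j + 6)/(j + 6)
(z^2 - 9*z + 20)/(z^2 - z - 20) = (z - 4)/(z + 4)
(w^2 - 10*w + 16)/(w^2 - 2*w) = (w - 8)/w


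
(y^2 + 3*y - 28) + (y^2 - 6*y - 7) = 2*y^2 - 3*y - 35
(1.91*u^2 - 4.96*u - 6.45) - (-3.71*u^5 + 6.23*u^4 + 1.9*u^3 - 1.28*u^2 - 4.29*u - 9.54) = 3.71*u^5 - 6.23*u^4 - 1.9*u^3 + 3.19*u^2 - 0.67*u + 3.09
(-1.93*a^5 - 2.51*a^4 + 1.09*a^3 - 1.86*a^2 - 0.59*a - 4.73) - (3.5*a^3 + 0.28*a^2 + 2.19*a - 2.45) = -1.93*a^5 - 2.51*a^4 - 2.41*a^3 - 2.14*a^2 - 2.78*a - 2.28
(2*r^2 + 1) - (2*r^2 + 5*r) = 1 - 5*r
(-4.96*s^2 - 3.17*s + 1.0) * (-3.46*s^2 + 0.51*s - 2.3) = 17.1616*s^4 + 8.4386*s^3 + 6.3313*s^2 + 7.801*s - 2.3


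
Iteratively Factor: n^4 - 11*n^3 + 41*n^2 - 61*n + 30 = (n - 5)*(n^3 - 6*n^2 + 11*n - 6) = (n - 5)*(n - 2)*(n^2 - 4*n + 3) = (n - 5)*(n - 2)*(n - 1)*(n - 3)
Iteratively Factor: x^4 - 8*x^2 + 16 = (x + 2)*(x^3 - 2*x^2 - 4*x + 8) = (x - 2)*(x + 2)*(x^2 - 4) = (x - 2)^2*(x + 2)*(x + 2)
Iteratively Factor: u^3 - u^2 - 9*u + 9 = (u - 1)*(u^2 - 9) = (u - 1)*(u + 3)*(u - 3)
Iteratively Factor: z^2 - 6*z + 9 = (z - 3)*(z - 3)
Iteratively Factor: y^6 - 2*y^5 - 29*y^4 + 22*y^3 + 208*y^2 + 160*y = (y + 2)*(y^5 - 4*y^4 - 21*y^3 + 64*y^2 + 80*y) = (y - 5)*(y + 2)*(y^4 + y^3 - 16*y^2 - 16*y) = (y - 5)*(y - 4)*(y + 2)*(y^3 + 5*y^2 + 4*y) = y*(y - 5)*(y - 4)*(y + 2)*(y^2 + 5*y + 4) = y*(y - 5)*(y - 4)*(y + 1)*(y + 2)*(y + 4)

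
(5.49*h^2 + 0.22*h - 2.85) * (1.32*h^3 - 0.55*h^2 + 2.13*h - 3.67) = 7.2468*h^5 - 2.7291*h^4 + 7.8107*h^3 - 18.1122*h^2 - 6.8779*h + 10.4595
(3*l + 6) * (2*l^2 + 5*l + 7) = 6*l^3 + 27*l^2 + 51*l + 42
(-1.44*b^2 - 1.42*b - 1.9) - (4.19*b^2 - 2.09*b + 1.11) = -5.63*b^2 + 0.67*b - 3.01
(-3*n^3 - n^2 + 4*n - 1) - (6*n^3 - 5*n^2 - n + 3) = -9*n^3 + 4*n^2 + 5*n - 4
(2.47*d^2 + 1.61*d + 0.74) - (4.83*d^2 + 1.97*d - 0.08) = -2.36*d^2 - 0.36*d + 0.82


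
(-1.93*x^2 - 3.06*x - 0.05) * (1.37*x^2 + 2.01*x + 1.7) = -2.6441*x^4 - 8.0715*x^3 - 9.5001*x^2 - 5.3025*x - 0.085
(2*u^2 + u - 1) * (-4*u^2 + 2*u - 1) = -8*u^4 + 4*u^2 - 3*u + 1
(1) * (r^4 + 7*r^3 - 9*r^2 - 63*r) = r^4 + 7*r^3 - 9*r^2 - 63*r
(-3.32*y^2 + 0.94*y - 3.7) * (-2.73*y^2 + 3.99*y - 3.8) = 9.0636*y^4 - 15.813*y^3 + 26.4676*y^2 - 18.335*y + 14.06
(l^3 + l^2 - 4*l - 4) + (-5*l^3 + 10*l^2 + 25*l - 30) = -4*l^3 + 11*l^2 + 21*l - 34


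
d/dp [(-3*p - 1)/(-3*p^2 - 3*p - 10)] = 3*(-3*p^2 - 2*p + 9)/(9*p^4 + 18*p^3 + 69*p^2 + 60*p + 100)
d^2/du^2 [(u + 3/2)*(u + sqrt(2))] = 2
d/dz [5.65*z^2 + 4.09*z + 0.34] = 11.3*z + 4.09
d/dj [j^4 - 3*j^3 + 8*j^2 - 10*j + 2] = 4*j^3 - 9*j^2 + 16*j - 10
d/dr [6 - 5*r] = -5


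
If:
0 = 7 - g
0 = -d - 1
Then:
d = -1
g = 7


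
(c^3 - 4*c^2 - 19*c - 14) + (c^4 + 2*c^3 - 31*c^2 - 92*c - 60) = c^4 + 3*c^3 - 35*c^2 - 111*c - 74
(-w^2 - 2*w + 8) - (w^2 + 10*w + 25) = -2*w^2 - 12*w - 17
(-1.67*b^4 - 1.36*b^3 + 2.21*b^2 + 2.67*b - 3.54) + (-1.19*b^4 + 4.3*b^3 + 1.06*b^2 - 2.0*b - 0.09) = -2.86*b^4 + 2.94*b^3 + 3.27*b^2 + 0.67*b - 3.63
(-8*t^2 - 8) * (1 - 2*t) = 16*t^3 - 8*t^2 + 16*t - 8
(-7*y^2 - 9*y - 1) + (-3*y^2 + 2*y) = -10*y^2 - 7*y - 1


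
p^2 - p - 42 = (p - 7)*(p + 6)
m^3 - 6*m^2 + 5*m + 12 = (m - 4)*(m - 3)*(m + 1)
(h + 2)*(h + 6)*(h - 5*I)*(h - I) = h^4 + 8*h^3 - 6*I*h^3 + 7*h^2 - 48*I*h^2 - 40*h - 72*I*h - 60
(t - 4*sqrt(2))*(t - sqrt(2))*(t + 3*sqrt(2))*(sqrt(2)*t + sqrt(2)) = sqrt(2)*t^4 - 4*t^3 + sqrt(2)*t^3 - 22*sqrt(2)*t^2 - 4*t^2 - 22*sqrt(2)*t + 48*t + 48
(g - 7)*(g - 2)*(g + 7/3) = g^3 - 20*g^2/3 - 7*g + 98/3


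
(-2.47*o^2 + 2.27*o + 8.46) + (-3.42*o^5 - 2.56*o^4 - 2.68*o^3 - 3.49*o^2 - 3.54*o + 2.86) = -3.42*o^5 - 2.56*o^4 - 2.68*o^3 - 5.96*o^2 - 1.27*o + 11.32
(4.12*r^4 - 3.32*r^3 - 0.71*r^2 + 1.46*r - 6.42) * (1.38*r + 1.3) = 5.6856*r^5 + 0.774400000000002*r^4 - 5.2958*r^3 + 1.0918*r^2 - 6.9616*r - 8.346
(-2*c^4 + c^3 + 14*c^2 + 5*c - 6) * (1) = -2*c^4 + c^3 + 14*c^2 + 5*c - 6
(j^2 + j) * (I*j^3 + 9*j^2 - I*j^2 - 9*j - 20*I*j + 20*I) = I*j^5 + 9*j^4 - 21*I*j^3 - 9*j^2 + 20*I*j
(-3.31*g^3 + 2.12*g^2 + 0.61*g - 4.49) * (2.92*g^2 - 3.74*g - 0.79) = -9.6652*g^5 + 18.5698*g^4 - 3.5327*g^3 - 17.067*g^2 + 16.3107*g + 3.5471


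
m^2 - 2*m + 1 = (m - 1)^2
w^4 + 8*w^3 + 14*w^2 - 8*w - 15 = (w - 1)*(w + 1)*(w + 3)*(w + 5)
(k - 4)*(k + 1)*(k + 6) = k^3 + 3*k^2 - 22*k - 24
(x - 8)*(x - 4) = x^2 - 12*x + 32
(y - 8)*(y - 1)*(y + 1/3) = y^3 - 26*y^2/3 + 5*y + 8/3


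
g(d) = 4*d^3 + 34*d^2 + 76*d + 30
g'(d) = 12*d^2 + 68*d + 76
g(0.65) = 94.86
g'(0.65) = 125.27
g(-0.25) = 13.06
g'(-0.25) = 59.75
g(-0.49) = 0.45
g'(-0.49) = 45.56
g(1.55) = 244.38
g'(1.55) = 210.23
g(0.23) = 49.33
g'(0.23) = 92.27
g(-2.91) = -1.81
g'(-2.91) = -20.26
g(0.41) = 67.15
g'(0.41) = 105.90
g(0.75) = 107.81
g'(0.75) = 133.75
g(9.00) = 6384.00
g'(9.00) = 1660.00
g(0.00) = 30.00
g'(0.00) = 76.00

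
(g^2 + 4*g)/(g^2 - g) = (g + 4)/(g - 1)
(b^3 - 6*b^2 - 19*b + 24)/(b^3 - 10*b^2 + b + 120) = (b - 1)/(b - 5)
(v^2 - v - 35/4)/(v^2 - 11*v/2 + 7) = (v + 5/2)/(v - 2)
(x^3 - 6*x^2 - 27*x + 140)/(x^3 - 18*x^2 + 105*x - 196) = (x + 5)/(x - 7)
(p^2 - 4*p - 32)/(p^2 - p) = (p^2 - 4*p - 32)/(p*(p - 1))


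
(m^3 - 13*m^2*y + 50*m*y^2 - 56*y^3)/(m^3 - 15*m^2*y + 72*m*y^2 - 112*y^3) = (-m + 2*y)/(-m + 4*y)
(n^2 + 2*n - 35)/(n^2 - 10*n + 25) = (n + 7)/(n - 5)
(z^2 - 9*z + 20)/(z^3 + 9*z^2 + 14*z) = (z^2 - 9*z + 20)/(z*(z^2 + 9*z + 14))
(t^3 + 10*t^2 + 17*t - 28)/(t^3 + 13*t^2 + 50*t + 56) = (t - 1)/(t + 2)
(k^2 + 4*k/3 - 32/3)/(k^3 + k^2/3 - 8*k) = (k + 4)/(k*(k + 3))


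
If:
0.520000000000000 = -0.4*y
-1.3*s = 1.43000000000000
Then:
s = -1.10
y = -1.30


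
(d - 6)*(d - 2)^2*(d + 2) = d^4 - 8*d^3 + 8*d^2 + 32*d - 48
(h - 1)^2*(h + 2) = h^3 - 3*h + 2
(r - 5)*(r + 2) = r^2 - 3*r - 10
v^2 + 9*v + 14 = (v + 2)*(v + 7)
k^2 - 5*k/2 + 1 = (k - 2)*(k - 1/2)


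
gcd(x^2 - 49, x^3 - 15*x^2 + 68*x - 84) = x - 7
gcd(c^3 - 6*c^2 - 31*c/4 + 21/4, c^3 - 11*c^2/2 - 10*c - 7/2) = c - 7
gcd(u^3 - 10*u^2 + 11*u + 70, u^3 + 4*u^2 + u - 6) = u + 2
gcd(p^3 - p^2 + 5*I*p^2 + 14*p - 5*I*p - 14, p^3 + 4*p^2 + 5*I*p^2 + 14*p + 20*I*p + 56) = p^2 + 5*I*p + 14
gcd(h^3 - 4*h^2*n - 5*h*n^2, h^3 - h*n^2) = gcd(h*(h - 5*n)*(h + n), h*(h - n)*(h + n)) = h^2 + h*n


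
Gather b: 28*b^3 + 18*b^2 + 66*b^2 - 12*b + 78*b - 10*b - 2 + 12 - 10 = 28*b^3 + 84*b^2 + 56*b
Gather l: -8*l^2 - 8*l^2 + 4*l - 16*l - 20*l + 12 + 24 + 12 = -16*l^2 - 32*l + 48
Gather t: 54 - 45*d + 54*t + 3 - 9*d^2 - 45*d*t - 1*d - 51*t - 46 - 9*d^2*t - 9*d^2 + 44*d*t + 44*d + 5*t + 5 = -18*d^2 - 2*d + t*(-9*d^2 - d + 8) + 16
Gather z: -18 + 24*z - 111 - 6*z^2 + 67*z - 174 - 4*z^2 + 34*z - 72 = -10*z^2 + 125*z - 375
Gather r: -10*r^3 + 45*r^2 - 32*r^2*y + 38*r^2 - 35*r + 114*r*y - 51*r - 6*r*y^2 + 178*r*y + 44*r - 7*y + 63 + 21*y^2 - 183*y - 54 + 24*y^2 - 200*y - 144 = -10*r^3 + r^2*(83 - 32*y) + r*(-6*y^2 + 292*y - 42) + 45*y^2 - 390*y - 135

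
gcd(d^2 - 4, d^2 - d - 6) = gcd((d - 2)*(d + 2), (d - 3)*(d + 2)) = d + 2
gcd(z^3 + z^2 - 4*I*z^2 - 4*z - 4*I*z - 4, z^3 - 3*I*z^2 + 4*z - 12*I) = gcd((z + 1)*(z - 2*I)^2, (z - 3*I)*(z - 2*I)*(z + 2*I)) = z - 2*I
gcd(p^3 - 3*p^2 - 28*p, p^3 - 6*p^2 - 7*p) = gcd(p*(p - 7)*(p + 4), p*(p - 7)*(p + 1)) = p^2 - 7*p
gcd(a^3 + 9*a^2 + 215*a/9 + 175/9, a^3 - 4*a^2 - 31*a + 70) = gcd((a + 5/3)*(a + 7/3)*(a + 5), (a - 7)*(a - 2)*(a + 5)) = a + 5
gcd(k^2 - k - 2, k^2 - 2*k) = k - 2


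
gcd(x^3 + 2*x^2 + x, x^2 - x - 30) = 1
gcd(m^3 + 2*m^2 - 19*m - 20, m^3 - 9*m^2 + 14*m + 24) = m^2 - 3*m - 4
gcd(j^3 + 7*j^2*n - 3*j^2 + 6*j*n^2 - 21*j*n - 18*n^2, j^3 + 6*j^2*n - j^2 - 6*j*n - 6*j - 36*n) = j^2 + 6*j*n - 3*j - 18*n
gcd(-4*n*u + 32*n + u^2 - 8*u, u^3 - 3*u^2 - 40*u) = u - 8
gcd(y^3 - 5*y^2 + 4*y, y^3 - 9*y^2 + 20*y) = y^2 - 4*y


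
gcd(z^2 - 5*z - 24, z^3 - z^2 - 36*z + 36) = 1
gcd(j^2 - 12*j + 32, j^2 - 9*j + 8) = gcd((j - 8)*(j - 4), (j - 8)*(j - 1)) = j - 8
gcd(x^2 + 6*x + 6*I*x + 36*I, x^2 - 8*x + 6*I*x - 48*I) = x + 6*I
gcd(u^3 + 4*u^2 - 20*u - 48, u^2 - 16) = u - 4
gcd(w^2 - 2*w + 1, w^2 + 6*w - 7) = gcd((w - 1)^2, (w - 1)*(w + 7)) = w - 1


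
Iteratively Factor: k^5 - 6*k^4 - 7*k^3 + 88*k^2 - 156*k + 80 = (k - 2)*(k^4 - 4*k^3 - 15*k^2 + 58*k - 40) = (k - 2)*(k + 4)*(k^3 - 8*k^2 + 17*k - 10) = (k - 2)^2*(k + 4)*(k^2 - 6*k + 5) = (k - 5)*(k - 2)^2*(k + 4)*(k - 1)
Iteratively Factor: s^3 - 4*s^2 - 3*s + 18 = (s - 3)*(s^2 - s - 6) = (s - 3)^2*(s + 2)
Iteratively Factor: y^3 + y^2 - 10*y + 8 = (y - 2)*(y^2 + 3*y - 4) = (y - 2)*(y - 1)*(y + 4)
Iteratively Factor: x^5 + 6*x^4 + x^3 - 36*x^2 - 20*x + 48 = (x - 2)*(x^4 + 8*x^3 + 17*x^2 - 2*x - 24) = (x - 2)*(x + 3)*(x^3 + 5*x^2 + 2*x - 8) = (x - 2)*(x + 3)*(x + 4)*(x^2 + x - 2) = (x - 2)*(x + 2)*(x + 3)*(x + 4)*(x - 1)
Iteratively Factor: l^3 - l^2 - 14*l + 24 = (l + 4)*(l^2 - 5*l + 6) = (l - 3)*(l + 4)*(l - 2)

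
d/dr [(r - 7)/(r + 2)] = 9/(r + 2)^2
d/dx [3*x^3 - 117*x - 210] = 9*x^2 - 117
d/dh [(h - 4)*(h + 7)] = 2*h + 3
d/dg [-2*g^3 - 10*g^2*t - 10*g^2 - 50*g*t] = -6*g^2 - 20*g*t - 20*g - 50*t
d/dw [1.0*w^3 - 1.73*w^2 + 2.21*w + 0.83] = 3.0*w^2 - 3.46*w + 2.21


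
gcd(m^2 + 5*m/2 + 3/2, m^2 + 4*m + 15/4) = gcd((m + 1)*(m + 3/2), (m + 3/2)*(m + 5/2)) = m + 3/2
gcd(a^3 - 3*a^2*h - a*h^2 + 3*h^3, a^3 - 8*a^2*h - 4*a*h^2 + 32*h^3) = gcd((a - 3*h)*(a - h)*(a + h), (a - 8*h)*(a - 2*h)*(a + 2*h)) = 1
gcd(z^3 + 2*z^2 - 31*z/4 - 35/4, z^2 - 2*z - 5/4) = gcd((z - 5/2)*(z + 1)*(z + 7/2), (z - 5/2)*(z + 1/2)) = z - 5/2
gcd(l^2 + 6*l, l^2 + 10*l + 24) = l + 6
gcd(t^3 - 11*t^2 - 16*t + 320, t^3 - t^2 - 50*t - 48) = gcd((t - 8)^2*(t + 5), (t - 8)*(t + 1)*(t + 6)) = t - 8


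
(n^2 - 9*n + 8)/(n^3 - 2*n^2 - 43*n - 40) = (n - 1)/(n^2 + 6*n + 5)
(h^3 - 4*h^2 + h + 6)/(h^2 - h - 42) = (-h^3 + 4*h^2 - h - 6)/(-h^2 + h + 42)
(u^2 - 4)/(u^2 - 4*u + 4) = (u + 2)/(u - 2)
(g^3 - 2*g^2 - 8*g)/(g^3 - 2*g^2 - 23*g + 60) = g*(g + 2)/(g^2 + 2*g - 15)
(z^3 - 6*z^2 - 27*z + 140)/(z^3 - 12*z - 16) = (z^2 - 2*z - 35)/(z^2 + 4*z + 4)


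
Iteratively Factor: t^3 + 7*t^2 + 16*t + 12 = (t + 3)*(t^2 + 4*t + 4) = (t + 2)*(t + 3)*(t + 2)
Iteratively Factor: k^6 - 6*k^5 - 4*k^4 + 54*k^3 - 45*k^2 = (k)*(k^5 - 6*k^4 - 4*k^3 + 54*k^2 - 45*k) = k*(k - 5)*(k^4 - k^3 - 9*k^2 + 9*k) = k*(k - 5)*(k + 3)*(k^3 - 4*k^2 + 3*k) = k*(k - 5)*(k - 1)*(k + 3)*(k^2 - 3*k) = k*(k - 5)*(k - 3)*(k - 1)*(k + 3)*(k)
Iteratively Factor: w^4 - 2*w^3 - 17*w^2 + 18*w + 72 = (w + 3)*(w^3 - 5*w^2 - 2*w + 24) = (w - 3)*(w + 3)*(w^2 - 2*w - 8) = (w - 4)*(w - 3)*(w + 3)*(w + 2)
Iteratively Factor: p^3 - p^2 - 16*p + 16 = (p - 4)*(p^2 + 3*p - 4) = (p - 4)*(p + 4)*(p - 1)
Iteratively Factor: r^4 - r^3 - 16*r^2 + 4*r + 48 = (r - 4)*(r^3 + 3*r^2 - 4*r - 12) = (r - 4)*(r - 2)*(r^2 + 5*r + 6) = (r - 4)*(r - 2)*(r + 2)*(r + 3)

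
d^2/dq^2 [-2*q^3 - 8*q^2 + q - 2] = -12*q - 16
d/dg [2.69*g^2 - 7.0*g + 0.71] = 5.38*g - 7.0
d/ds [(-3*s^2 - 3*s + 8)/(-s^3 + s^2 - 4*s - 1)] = (-3*s^4 - 6*s^3 + 39*s^2 - 10*s + 35)/(s^6 - 2*s^5 + 9*s^4 - 6*s^3 + 14*s^2 + 8*s + 1)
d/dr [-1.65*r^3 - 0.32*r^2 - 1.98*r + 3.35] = -4.95*r^2 - 0.64*r - 1.98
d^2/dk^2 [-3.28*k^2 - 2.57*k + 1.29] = -6.56000000000000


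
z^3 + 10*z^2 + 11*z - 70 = (z - 2)*(z + 5)*(z + 7)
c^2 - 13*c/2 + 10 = (c - 4)*(c - 5/2)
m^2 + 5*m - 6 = (m - 1)*(m + 6)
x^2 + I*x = x*(x + I)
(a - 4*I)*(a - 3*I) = a^2 - 7*I*a - 12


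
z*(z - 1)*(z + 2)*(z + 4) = z^4 + 5*z^3 + 2*z^2 - 8*z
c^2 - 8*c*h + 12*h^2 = (c - 6*h)*(c - 2*h)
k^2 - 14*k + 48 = (k - 8)*(k - 6)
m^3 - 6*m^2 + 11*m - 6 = (m - 3)*(m - 2)*(m - 1)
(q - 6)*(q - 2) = q^2 - 8*q + 12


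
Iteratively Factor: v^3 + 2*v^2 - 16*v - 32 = (v - 4)*(v^2 + 6*v + 8) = (v - 4)*(v + 4)*(v + 2)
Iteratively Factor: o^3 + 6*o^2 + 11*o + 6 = (o + 3)*(o^2 + 3*o + 2) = (o + 1)*(o + 3)*(o + 2)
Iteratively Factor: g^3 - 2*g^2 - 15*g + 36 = (g - 3)*(g^2 + g - 12) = (g - 3)*(g + 4)*(g - 3)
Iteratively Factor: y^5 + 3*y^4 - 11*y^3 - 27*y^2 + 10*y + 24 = (y - 1)*(y^4 + 4*y^3 - 7*y^2 - 34*y - 24) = (y - 3)*(y - 1)*(y^3 + 7*y^2 + 14*y + 8) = (y - 3)*(y - 1)*(y + 4)*(y^2 + 3*y + 2) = (y - 3)*(y - 1)*(y + 1)*(y + 4)*(y + 2)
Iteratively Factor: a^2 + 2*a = (a + 2)*(a)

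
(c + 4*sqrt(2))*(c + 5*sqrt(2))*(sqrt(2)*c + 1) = sqrt(2)*c^3 + 19*c^2 + 49*sqrt(2)*c + 40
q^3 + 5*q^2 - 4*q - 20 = (q - 2)*(q + 2)*(q + 5)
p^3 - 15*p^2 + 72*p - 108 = (p - 6)^2*(p - 3)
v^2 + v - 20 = (v - 4)*(v + 5)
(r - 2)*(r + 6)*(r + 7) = r^3 + 11*r^2 + 16*r - 84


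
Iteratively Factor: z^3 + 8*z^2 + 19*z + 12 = (z + 1)*(z^2 + 7*z + 12) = (z + 1)*(z + 4)*(z + 3)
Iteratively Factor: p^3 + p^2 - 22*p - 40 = (p + 2)*(p^2 - p - 20) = (p + 2)*(p + 4)*(p - 5)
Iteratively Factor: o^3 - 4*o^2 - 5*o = (o)*(o^2 - 4*o - 5) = o*(o + 1)*(o - 5)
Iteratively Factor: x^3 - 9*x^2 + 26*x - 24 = (x - 4)*(x^2 - 5*x + 6) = (x - 4)*(x - 2)*(x - 3)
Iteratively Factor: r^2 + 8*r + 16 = (r + 4)*(r + 4)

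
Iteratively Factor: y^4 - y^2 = (y + 1)*(y^3 - y^2) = y*(y + 1)*(y^2 - y) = y^2*(y + 1)*(y - 1)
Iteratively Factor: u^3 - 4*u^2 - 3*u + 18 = (u - 3)*(u^2 - u - 6) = (u - 3)^2*(u + 2)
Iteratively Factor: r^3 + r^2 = (r)*(r^2 + r) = r*(r + 1)*(r)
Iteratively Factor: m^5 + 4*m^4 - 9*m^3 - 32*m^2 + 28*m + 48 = (m - 2)*(m^4 + 6*m^3 + 3*m^2 - 26*m - 24) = (m - 2)*(m + 3)*(m^3 + 3*m^2 - 6*m - 8) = (m - 2)*(m + 1)*(m + 3)*(m^2 + 2*m - 8) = (m - 2)*(m + 1)*(m + 3)*(m + 4)*(m - 2)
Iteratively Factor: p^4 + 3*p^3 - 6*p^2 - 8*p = (p + 1)*(p^3 + 2*p^2 - 8*p) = (p - 2)*(p + 1)*(p^2 + 4*p) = p*(p - 2)*(p + 1)*(p + 4)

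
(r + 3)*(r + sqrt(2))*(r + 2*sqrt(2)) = r^3 + 3*r^2 + 3*sqrt(2)*r^2 + 4*r + 9*sqrt(2)*r + 12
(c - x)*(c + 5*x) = c^2 + 4*c*x - 5*x^2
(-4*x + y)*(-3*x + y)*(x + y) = 12*x^3 + 5*x^2*y - 6*x*y^2 + y^3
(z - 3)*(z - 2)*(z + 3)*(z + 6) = z^4 + 4*z^3 - 21*z^2 - 36*z + 108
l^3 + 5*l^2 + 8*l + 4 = (l + 1)*(l + 2)^2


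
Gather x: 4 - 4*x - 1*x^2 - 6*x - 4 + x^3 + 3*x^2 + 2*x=x^3 + 2*x^2 - 8*x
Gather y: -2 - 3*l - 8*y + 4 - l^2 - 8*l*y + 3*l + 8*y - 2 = -l^2 - 8*l*y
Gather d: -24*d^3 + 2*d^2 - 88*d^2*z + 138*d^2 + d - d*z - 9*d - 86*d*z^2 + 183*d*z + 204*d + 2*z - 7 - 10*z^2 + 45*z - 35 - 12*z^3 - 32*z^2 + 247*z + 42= -24*d^3 + d^2*(140 - 88*z) + d*(-86*z^2 + 182*z + 196) - 12*z^3 - 42*z^2 + 294*z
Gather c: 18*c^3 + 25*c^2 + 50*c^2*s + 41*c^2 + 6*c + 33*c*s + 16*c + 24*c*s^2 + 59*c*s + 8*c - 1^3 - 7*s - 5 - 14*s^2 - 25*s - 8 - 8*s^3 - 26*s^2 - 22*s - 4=18*c^3 + c^2*(50*s + 66) + c*(24*s^2 + 92*s + 30) - 8*s^3 - 40*s^2 - 54*s - 18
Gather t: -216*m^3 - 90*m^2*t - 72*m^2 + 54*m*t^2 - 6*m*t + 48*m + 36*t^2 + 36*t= -216*m^3 - 72*m^2 + 48*m + t^2*(54*m + 36) + t*(-90*m^2 - 6*m + 36)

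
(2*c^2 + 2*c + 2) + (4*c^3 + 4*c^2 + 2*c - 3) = 4*c^3 + 6*c^2 + 4*c - 1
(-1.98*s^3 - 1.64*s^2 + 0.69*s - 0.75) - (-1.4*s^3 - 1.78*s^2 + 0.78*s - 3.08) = -0.58*s^3 + 0.14*s^2 - 0.0900000000000001*s + 2.33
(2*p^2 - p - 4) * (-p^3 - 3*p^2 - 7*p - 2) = -2*p^5 - 5*p^4 - 7*p^3 + 15*p^2 + 30*p + 8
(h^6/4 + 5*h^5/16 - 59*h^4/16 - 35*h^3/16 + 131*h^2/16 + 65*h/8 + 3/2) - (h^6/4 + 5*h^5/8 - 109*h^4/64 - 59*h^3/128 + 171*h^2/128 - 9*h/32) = -5*h^5/16 - 127*h^4/64 - 221*h^3/128 + 877*h^2/128 + 269*h/32 + 3/2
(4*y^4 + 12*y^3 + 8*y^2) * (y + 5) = 4*y^5 + 32*y^4 + 68*y^3 + 40*y^2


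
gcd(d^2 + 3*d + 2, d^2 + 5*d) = 1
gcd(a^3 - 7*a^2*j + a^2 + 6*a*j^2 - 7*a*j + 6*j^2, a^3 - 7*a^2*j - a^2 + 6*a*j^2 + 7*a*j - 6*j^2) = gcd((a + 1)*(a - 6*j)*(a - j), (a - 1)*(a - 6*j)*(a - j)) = a^2 - 7*a*j + 6*j^2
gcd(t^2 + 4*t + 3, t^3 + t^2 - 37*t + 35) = 1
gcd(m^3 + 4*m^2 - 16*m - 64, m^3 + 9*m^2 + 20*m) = m + 4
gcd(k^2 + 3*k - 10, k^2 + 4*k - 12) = k - 2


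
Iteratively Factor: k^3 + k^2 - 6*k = (k - 2)*(k^2 + 3*k) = (k - 2)*(k + 3)*(k)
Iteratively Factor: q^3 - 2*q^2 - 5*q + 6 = (q - 1)*(q^2 - q - 6) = (q - 1)*(q + 2)*(q - 3)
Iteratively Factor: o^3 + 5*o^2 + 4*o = (o)*(o^2 + 5*o + 4) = o*(o + 1)*(o + 4)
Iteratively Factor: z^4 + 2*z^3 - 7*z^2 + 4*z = (z - 1)*(z^3 + 3*z^2 - 4*z) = (z - 1)*(z + 4)*(z^2 - z) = z*(z - 1)*(z + 4)*(z - 1)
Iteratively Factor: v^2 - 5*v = (v - 5)*(v)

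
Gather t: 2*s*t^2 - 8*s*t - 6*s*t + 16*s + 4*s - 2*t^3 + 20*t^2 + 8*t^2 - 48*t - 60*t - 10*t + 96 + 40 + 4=20*s - 2*t^3 + t^2*(2*s + 28) + t*(-14*s - 118) + 140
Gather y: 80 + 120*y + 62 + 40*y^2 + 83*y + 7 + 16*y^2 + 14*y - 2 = 56*y^2 + 217*y + 147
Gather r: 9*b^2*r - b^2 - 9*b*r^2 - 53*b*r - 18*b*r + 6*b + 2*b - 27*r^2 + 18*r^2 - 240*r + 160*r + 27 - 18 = -b^2 + 8*b + r^2*(-9*b - 9) + r*(9*b^2 - 71*b - 80) + 9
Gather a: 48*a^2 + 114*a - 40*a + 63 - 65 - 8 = 48*a^2 + 74*a - 10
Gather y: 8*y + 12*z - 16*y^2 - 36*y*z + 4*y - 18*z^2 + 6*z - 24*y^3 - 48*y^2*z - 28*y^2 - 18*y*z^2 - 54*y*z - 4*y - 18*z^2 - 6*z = -24*y^3 + y^2*(-48*z - 44) + y*(-18*z^2 - 90*z + 8) - 36*z^2 + 12*z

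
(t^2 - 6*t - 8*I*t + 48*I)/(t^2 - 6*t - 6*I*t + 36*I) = (t - 8*I)/(t - 6*I)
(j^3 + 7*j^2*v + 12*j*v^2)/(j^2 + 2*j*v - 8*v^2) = j*(-j - 3*v)/(-j + 2*v)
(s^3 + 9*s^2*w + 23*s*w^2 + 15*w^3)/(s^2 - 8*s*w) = (s^3 + 9*s^2*w + 23*s*w^2 + 15*w^3)/(s*(s - 8*w))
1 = 1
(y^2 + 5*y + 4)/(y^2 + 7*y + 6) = (y + 4)/(y + 6)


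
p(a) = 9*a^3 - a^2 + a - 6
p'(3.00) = 238.00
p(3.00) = 231.00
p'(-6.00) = 985.00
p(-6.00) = -1992.00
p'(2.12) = 118.11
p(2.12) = 77.38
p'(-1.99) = 111.90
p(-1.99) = -82.88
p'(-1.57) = 70.69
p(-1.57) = -44.86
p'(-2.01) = 114.10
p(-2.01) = -85.14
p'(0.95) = 23.47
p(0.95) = 1.76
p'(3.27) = 283.17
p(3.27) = 301.27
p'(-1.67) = 79.64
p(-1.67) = -52.38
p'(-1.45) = 60.67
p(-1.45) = -36.99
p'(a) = 27*a^2 - 2*a + 1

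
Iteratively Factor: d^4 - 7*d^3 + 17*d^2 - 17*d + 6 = (d - 3)*(d^3 - 4*d^2 + 5*d - 2) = (d - 3)*(d - 2)*(d^2 - 2*d + 1) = (d - 3)*(d - 2)*(d - 1)*(d - 1)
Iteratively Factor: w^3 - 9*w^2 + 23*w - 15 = (w - 1)*(w^2 - 8*w + 15) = (w - 5)*(w - 1)*(w - 3)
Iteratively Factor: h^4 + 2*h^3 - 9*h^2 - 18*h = (h)*(h^3 + 2*h^2 - 9*h - 18) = h*(h + 3)*(h^2 - h - 6) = h*(h - 3)*(h + 3)*(h + 2)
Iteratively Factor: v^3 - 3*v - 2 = (v + 1)*(v^2 - v - 2) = (v - 2)*(v + 1)*(v + 1)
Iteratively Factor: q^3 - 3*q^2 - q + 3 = (q - 3)*(q^2 - 1) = (q - 3)*(q + 1)*(q - 1)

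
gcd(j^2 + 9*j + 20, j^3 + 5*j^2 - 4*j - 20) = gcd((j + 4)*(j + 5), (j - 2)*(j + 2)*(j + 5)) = j + 5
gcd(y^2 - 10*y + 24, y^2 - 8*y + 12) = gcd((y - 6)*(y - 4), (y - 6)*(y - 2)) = y - 6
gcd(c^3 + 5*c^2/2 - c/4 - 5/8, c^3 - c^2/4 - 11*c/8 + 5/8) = c - 1/2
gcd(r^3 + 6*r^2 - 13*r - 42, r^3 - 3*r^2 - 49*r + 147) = r^2 + 4*r - 21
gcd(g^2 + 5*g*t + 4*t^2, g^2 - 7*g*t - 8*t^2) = g + t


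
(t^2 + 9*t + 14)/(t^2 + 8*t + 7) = (t + 2)/(t + 1)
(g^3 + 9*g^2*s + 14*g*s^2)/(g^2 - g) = (g^2 + 9*g*s + 14*s^2)/(g - 1)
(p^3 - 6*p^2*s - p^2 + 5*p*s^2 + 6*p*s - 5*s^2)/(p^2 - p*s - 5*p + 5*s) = (p^2 - 5*p*s - p + 5*s)/(p - 5)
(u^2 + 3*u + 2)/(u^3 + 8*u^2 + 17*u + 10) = 1/(u + 5)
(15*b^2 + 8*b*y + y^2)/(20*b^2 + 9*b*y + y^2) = (3*b + y)/(4*b + y)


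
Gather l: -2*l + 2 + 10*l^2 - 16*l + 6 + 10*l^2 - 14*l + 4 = 20*l^2 - 32*l + 12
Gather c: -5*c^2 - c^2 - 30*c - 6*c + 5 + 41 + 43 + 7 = -6*c^2 - 36*c + 96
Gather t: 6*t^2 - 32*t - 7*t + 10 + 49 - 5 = 6*t^2 - 39*t + 54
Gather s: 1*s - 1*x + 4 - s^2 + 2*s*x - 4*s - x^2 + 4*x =-s^2 + s*(2*x - 3) - x^2 + 3*x + 4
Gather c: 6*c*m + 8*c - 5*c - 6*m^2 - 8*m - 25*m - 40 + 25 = c*(6*m + 3) - 6*m^2 - 33*m - 15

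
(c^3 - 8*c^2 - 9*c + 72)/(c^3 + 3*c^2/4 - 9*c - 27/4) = 4*(c - 8)/(4*c + 3)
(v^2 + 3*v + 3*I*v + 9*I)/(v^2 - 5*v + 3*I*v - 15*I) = (v + 3)/(v - 5)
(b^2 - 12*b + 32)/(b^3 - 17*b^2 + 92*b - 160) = 1/(b - 5)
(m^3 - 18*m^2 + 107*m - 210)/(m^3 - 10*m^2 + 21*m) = (m^2 - 11*m + 30)/(m*(m - 3))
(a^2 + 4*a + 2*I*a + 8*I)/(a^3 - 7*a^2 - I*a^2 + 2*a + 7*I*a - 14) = (a^2 + 2*a*(2 + I) + 8*I)/(a^3 - a^2*(7 + I) + a*(2 + 7*I) - 14)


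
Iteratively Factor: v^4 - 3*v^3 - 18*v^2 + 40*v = (v + 4)*(v^3 - 7*v^2 + 10*v) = (v - 5)*(v + 4)*(v^2 - 2*v) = v*(v - 5)*(v + 4)*(v - 2)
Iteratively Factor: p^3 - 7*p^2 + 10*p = (p)*(p^2 - 7*p + 10) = p*(p - 5)*(p - 2)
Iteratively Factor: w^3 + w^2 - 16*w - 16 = (w - 4)*(w^2 + 5*w + 4) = (w - 4)*(w + 1)*(w + 4)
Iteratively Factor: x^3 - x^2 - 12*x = (x - 4)*(x^2 + 3*x) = (x - 4)*(x + 3)*(x)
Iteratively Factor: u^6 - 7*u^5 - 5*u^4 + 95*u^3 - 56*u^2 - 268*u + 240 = (u - 5)*(u^5 - 2*u^4 - 15*u^3 + 20*u^2 + 44*u - 48) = (u - 5)*(u - 1)*(u^4 - u^3 - 16*u^2 + 4*u + 48) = (u - 5)*(u - 1)*(u + 3)*(u^3 - 4*u^2 - 4*u + 16) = (u - 5)*(u - 1)*(u + 2)*(u + 3)*(u^2 - 6*u + 8) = (u - 5)*(u - 4)*(u - 1)*(u + 2)*(u + 3)*(u - 2)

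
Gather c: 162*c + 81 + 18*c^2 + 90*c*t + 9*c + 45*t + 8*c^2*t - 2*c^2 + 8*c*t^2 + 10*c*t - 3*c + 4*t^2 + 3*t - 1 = c^2*(8*t + 16) + c*(8*t^2 + 100*t + 168) + 4*t^2 + 48*t + 80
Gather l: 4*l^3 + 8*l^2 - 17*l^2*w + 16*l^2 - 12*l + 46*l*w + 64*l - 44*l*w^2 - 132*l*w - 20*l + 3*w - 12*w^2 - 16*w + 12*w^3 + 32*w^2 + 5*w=4*l^3 + l^2*(24 - 17*w) + l*(-44*w^2 - 86*w + 32) + 12*w^3 + 20*w^2 - 8*w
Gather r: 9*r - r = 8*r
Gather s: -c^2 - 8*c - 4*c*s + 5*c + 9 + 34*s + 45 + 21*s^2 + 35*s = -c^2 - 3*c + 21*s^2 + s*(69 - 4*c) + 54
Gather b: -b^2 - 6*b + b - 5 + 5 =-b^2 - 5*b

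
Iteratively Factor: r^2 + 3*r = (r)*(r + 3)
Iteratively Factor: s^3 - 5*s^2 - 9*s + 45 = (s + 3)*(s^2 - 8*s + 15) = (s - 3)*(s + 3)*(s - 5)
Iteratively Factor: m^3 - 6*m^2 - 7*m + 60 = (m - 5)*(m^2 - m - 12) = (m - 5)*(m - 4)*(m + 3)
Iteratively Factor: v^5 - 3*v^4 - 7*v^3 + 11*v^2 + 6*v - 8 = (v - 1)*(v^4 - 2*v^3 - 9*v^2 + 2*v + 8) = (v - 1)*(v + 2)*(v^3 - 4*v^2 - v + 4) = (v - 4)*(v - 1)*(v + 2)*(v^2 - 1) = (v - 4)*(v - 1)^2*(v + 2)*(v + 1)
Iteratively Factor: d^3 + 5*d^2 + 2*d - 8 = (d + 4)*(d^2 + d - 2) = (d - 1)*(d + 4)*(d + 2)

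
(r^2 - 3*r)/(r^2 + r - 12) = r/(r + 4)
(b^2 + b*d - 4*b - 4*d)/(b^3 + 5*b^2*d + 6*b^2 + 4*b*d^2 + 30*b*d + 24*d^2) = (b - 4)/(b^2 + 4*b*d + 6*b + 24*d)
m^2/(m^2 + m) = m/(m + 1)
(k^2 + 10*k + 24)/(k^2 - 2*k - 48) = (k + 4)/(k - 8)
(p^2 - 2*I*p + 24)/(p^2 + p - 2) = (p^2 - 2*I*p + 24)/(p^2 + p - 2)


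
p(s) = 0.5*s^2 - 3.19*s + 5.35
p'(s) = 1.0*s - 3.19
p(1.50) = 1.69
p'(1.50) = -1.69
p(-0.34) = 6.49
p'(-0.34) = -3.53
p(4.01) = 0.60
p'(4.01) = 0.82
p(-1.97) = 13.57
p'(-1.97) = -5.16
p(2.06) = 0.90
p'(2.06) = -1.13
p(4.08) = 0.66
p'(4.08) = 0.89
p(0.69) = 3.39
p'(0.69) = -2.50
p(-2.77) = 18.02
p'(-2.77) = -5.96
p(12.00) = 39.07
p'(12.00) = 8.81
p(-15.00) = 165.70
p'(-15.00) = -18.19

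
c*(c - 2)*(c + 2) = c^3 - 4*c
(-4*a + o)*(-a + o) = 4*a^2 - 5*a*o + o^2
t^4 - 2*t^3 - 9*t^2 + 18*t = t*(t - 3)*(t - 2)*(t + 3)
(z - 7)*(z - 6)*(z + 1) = z^3 - 12*z^2 + 29*z + 42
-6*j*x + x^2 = x*(-6*j + x)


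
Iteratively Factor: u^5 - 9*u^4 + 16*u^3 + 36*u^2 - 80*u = (u - 5)*(u^4 - 4*u^3 - 4*u^2 + 16*u) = (u - 5)*(u + 2)*(u^3 - 6*u^2 + 8*u) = u*(u - 5)*(u + 2)*(u^2 - 6*u + 8) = u*(u - 5)*(u - 2)*(u + 2)*(u - 4)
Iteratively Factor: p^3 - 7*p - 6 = (p + 2)*(p^2 - 2*p - 3) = (p + 1)*(p + 2)*(p - 3)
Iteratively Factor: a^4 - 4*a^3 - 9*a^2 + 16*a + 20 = (a - 5)*(a^3 + a^2 - 4*a - 4) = (a - 5)*(a + 2)*(a^2 - a - 2) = (a - 5)*(a + 1)*(a + 2)*(a - 2)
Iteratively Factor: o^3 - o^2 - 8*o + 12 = (o + 3)*(o^2 - 4*o + 4) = (o - 2)*(o + 3)*(o - 2)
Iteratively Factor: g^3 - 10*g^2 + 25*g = (g - 5)*(g^2 - 5*g) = (g - 5)^2*(g)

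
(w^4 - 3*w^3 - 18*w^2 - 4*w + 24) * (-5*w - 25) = -5*w^5 - 10*w^4 + 165*w^3 + 470*w^2 - 20*w - 600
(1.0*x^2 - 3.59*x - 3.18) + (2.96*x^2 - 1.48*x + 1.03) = 3.96*x^2 - 5.07*x - 2.15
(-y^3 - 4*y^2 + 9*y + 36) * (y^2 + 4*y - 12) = -y^5 - 8*y^4 + 5*y^3 + 120*y^2 + 36*y - 432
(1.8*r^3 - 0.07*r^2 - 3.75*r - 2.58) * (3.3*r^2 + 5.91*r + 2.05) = 5.94*r^5 + 10.407*r^4 - 9.0987*r^3 - 30.82*r^2 - 22.9353*r - 5.289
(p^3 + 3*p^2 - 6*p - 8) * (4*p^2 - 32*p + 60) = 4*p^5 - 20*p^4 - 60*p^3 + 340*p^2 - 104*p - 480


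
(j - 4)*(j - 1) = j^2 - 5*j + 4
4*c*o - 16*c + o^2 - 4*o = (4*c + o)*(o - 4)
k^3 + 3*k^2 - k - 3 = (k - 1)*(k + 1)*(k + 3)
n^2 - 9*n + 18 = (n - 6)*(n - 3)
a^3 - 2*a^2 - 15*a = a*(a - 5)*(a + 3)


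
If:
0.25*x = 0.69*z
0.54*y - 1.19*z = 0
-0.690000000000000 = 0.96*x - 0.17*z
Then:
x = -0.77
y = -0.61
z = -0.28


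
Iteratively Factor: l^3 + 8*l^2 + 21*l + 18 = (l + 3)*(l^2 + 5*l + 6) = (l + 2)*(l + 3)*(l + 3)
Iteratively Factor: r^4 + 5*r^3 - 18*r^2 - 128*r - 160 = (r + 2)*(r^3 + 3*r^2 - 24*r - 80) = (r - 5)*(r + 2)*(r^2 + 8*r + 16) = (r - 5)*(r + 2)*(r + 4)*(r + 4)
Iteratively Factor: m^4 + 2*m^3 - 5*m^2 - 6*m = (m)*(m^3 + 2*m^2 - 5*m - 6) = m*(m + 1)*(m^2 + m - 6) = m*(m + 1)*(m + 3)*(m - 2)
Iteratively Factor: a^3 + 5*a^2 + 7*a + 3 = (a + 3)*(a^2 + 2*a + 1) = (a + 1)*(a + 3)*(a + 1)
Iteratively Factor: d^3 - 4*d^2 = (d)*(d^2 - 4*d) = d^2*(d - 4)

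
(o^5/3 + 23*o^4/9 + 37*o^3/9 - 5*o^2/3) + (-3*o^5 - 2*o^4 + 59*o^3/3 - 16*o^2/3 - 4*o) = -8*o^5/3 + 5*o^4/9 + 214*o^3/9 - 7*o^2 - 4*o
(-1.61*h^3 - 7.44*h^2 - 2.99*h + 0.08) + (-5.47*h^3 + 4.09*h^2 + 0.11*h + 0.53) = -7.08*h^3 - 3.35*h^2 - 2.88*h + 0.61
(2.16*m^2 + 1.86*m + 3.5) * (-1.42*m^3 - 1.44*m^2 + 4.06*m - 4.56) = -3.0672*m^5 - 5.7516*m^4 + 1.1212*m^3 - 7.338*m^2 + 5.7284*m - 15.96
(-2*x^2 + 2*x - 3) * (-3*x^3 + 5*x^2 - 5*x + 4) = 6*x^5 - 16*x^4 + 29*x^3 - 33*x^2 + 23*x - 12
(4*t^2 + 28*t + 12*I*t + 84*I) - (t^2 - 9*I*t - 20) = 3*t^2 + 28*t + 21*I*t + 20 + 84*I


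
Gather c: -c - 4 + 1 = -c - 3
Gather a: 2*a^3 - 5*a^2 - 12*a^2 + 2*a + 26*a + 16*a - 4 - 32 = 2*a^3 - 17*a^2 + 44*a - 36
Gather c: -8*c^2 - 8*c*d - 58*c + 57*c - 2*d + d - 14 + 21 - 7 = -8*c^2 + c*(-8*d - 1) - d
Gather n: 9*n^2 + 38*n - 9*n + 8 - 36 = 9*n^2 + 29*n - 28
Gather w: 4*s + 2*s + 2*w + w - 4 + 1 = 6*s + 3*w - 3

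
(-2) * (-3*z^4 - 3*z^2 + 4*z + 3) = 6*z^4 + 6*z^2 - 8*z - 6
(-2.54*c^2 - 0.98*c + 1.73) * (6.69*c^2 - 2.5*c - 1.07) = -16.9926*c^4 - 0.206200000000001*c^3 + 16.7415*c^2 - 3.2764*c - 1.8511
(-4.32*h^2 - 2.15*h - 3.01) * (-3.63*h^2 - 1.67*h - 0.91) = 15.6816*h^4 + 15.0189*h^3 + 18.448*h^2 + 6.9832*h + 2.7391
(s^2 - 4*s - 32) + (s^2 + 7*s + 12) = 2*s^2 + 3*s - 20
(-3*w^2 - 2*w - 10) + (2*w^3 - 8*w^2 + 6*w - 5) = 2*w^3 - 11*w^2 + 4*w - 15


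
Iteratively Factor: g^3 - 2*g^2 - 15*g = (g + 3)*(g^2 - 5*g) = (g - 5)*(g + 3)*(g)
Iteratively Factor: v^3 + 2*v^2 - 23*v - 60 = (v + 4)*(v^2 - 2*v - 15) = (v + 3)*(v + 4)*(v - 5)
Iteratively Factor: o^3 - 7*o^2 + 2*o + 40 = (o - 4)*(o^2 - 3*o - 10) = (o - 5)*(o - 4)*(o + 2)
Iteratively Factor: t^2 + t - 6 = (t + 3)*(t - 2)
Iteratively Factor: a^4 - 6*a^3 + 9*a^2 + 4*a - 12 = (a - 3)*(a^3 - 3*a^2 + 4) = (a - 3)*(a - 2)*(a^2 - a - 2) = (a - 3)*(a - 2)*(a + 1)*(a - 2)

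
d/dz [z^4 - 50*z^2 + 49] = 4*z*(z^2 - 25)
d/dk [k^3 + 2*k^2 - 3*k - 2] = 3*k^2 + 4*k - 3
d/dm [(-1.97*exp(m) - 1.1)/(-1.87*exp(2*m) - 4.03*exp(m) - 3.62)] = (-3.6839*exp(2*m) - 4.114*exp(m) + 2.6984)*exp(m)/(3.4969*exp(4*m) + 15.0722*exp(3*m) + 29.7797*exp(2*m) + 29.1772*exp(m) + 13.1044)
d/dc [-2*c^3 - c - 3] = -6*c^2 - 1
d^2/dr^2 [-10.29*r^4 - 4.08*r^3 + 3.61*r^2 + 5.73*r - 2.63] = -123.48*r^2 - 24.48*r + 7.22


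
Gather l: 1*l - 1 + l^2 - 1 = l^2 + l - 2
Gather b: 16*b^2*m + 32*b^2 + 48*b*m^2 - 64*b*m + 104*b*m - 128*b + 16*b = b^2*(16*m + 32) + b*(48*m^2 + 40*m - 112)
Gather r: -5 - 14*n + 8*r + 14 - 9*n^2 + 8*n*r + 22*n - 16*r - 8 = -9*n^2 + 8*n + r*(8*n - 8) + 1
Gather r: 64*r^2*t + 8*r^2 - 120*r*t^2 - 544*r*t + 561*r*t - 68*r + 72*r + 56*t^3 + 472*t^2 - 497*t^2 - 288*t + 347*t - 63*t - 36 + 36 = r^2*(64*t + 8) + r*(-120*t^2 + 17*t + 4) + 56*t^3 - 25*t^2 - 4*t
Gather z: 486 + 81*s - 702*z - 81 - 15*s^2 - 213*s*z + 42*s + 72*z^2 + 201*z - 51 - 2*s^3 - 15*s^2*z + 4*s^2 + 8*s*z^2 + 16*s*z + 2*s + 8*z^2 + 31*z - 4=-2*s^3 - 11*s^2 + 125*s + z^2*(8*s + 80) + z*(-15*s^2 - 197*s - 470) + 350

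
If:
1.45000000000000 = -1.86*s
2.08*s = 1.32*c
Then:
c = -1.23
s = -0.78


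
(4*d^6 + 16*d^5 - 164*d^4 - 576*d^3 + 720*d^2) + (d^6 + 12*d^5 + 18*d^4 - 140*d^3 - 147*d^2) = 5*d^6 + 28*d^5 - 146*d^4 - 716*d^3 + 573*d^2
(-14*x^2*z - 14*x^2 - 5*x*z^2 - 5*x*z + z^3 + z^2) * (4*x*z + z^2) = -56*x^3*z^2 - 56*x^3*z - 34*x^2*z^3 - 34*x^2*z^2 - x*z^4 - x*z^3 + z^5 + z^4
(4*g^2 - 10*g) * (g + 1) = 4*g^3 - 6*g^2 - 10*g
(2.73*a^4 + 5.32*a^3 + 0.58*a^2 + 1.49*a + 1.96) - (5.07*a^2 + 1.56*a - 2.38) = 2.73*a^4 + 5.32*a^3 - 4.49*a^2 - 0.0700000000000001*a + 4.34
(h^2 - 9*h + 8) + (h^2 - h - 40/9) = 2*h^2 - 10*h + 32/9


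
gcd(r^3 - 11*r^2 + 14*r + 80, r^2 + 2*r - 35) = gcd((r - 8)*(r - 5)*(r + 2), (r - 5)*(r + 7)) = r - 5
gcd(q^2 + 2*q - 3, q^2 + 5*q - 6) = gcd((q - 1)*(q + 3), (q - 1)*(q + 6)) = q - 1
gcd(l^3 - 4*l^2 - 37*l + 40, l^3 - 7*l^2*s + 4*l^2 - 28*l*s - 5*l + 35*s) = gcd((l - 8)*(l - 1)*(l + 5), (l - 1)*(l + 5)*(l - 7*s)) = l^2 + 4*l - 5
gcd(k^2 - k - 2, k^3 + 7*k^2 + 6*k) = k + 1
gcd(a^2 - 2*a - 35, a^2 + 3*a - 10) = a + 5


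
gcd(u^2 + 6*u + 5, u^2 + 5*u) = u + 5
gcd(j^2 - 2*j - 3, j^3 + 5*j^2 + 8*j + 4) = j + 1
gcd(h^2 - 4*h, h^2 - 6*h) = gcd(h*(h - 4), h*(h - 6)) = h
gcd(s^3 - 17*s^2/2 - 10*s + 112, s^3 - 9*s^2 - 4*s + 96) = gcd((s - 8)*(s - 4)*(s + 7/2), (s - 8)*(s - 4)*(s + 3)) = s^2 - 12*s + 32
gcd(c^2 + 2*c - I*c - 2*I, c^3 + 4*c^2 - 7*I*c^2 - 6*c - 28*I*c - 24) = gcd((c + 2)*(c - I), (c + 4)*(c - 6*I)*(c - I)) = c - I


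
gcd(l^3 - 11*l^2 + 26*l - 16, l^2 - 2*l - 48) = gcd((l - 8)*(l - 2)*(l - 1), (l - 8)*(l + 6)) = l - 8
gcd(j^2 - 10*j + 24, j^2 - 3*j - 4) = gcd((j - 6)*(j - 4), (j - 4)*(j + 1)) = j - 4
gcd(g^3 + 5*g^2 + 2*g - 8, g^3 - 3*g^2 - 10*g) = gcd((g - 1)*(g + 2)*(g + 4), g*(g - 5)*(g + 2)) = g + 2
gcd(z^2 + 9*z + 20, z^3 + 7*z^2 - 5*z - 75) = z + 5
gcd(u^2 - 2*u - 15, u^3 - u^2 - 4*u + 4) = 1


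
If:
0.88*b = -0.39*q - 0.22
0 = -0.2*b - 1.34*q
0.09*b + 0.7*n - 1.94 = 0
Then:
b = -0.27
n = 2.81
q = 0.04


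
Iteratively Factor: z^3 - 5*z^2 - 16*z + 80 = (z - 5)*(z^2 - 16) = (z - 5)*(z + 4)*(z - 4)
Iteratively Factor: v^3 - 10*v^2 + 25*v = (v)*(v^2 - 10*v + 25) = v*(v - 5)*(v - 5)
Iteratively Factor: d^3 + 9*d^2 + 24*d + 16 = (d + 4)*(d^2 + 5*d + 4) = (d + 4)^2*(d + 1)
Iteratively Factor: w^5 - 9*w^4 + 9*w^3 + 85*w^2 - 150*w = (w)*(w^4 - 9*w^3 + 9*w^2 + 85*w - 150) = w*(w - 2)*(w^3 - 7*w^2 - 5*w + 75) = w*(w - 2)*(w + 3)*(w^2 - 10*w + 25) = w*(w - 5)*(w - 2)*(w + 3)*(w - 5)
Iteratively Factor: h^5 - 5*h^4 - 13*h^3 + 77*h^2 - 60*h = (h)*(h^4 - 5*h^3 - 13*h^2 + 77*h - 60) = h*(h - 1)*(h^3 - 4*h^2 - 17*h + 60) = h*(h - 3)*(h - 1)*(h^2 - h - 20) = h*(h - 3)*(h - 1)*(h + 4)*(h - 5)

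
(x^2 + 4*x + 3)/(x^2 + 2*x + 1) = (x + 3)/(x + 1)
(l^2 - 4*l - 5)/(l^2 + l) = (l - 5)/l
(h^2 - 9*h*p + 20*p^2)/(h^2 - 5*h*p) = (h - 4*p)/h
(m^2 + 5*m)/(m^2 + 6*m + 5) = m/(m + 1)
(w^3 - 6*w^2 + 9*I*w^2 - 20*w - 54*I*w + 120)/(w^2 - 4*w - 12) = (w^2 + 9*I*w - 20)/(w + 2)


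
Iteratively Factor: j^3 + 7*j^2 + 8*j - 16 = (j + 4)*(j^2 + 3*j - 4) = (j + 4)^2*(j - 1)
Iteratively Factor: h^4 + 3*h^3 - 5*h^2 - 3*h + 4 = (h + 4)*(h^3 - h^2 - h + 1) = (h - 1)*(h + 4)*(h^2 - 1) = (h - 1)^2*(h + 4)*(h + 1)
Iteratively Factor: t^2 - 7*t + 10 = (t - 2)*(t - 5)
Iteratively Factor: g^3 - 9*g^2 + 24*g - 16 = (g - 1)*(g^2 - 8*g + 16) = (g - 4)*(g - 1)*(g - 4)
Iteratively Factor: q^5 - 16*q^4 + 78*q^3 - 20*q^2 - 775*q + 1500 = (q - 5)*(q^4 - 11*q^3 + 23*q^2 + 95*q - 300) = (q - 5)*(q - 4)*(q^3 - 7*q^2 - 5*q + 75) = (q - 5)*(q - 4)*(q + 3)*(q^2 - 10*q + 25) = (q - 5)^2*(q - 4)*(q + 3)*(q - 5)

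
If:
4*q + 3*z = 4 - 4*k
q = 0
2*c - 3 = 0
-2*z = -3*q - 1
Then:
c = 3/2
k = 5/8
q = 0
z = 1/2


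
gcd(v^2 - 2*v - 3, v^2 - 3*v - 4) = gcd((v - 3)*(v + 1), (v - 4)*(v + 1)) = v + 1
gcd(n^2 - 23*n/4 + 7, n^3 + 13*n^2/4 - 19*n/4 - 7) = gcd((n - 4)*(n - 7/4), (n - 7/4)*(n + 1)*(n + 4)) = n - 7/4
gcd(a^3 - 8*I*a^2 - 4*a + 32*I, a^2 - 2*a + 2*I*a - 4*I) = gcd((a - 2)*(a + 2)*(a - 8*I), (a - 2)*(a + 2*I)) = a - 2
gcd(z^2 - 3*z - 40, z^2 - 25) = z + 5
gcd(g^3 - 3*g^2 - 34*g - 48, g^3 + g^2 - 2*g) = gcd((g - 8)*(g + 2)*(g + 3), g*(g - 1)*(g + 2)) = g + 2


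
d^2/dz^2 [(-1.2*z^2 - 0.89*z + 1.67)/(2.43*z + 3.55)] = 4.83153600000001/(14.348907*z^3 + 62.887185*z^2 + 91.872225*z + 44.738875)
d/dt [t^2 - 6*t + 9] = 2*t - 6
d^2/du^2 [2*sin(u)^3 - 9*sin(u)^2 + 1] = -3*sin(u)/2 + 9*sin(3*u)/2 - 18*cos(2*u)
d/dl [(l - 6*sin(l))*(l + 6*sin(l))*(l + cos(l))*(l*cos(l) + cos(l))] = -(l + 1)*(l - 6*sin(l))*(l + 6*sin(l))*(sin(l) - 1)*cos(l) + (l + 1)*(l - 6*sin(l))*(l + cos(l))*(6*cos(l) + 1)*cos(l) - (l + 1)*(l + 6*sin(l))*(l + cos(l))*(6*cos(l) - 1)*cos(l) - (l - 6*sin(l))*(l + 6*sin(l))*(l + cos(l))*(l*sin(l) - sqrt(2)*cos(l + pi/4))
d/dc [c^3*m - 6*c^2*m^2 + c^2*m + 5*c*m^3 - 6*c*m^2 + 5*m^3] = m*(3*c^2 - 12*c*m + 2*c + 5*m^2 - 6*m)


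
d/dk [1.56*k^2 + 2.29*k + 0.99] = 3.12*k + 2.29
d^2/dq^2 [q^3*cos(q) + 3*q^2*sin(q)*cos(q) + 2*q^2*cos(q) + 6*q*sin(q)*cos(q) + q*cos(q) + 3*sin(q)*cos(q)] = -q^3*cos(q) - 6*q^2*sin(q) - 6*q^2*sin(2*q) - 2*q^2*cos(q) - 8*q*sin(q) + 5*q*cos(q) + 12*sqrt(2)*q*cos(2*q + pi/4) - 2*sin(q) - 3*sin(2*q) + 4*cos(q) + 12*cos(2*q)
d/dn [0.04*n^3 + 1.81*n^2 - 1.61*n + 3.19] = 0.12*n^2 + 3.62*n - 1.61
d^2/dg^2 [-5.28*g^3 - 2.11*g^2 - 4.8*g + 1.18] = -31.68*g - 4.22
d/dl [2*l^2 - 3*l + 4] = 4*l - 3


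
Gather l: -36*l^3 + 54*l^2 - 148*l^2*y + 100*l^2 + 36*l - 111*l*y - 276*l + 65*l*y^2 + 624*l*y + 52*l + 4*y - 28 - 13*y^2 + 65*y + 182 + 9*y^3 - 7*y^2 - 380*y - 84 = -36*l^3 + l^2*(154 - 148*y) + l*(65*y^2 + 513*y - 188) + 9*y^3 - 20*y^2 - 311*y + 70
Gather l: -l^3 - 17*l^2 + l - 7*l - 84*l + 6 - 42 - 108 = -l^3 - 17*l^2 - 90*l - 144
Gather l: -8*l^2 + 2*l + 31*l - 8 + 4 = -8*l^2 + 33*l - 4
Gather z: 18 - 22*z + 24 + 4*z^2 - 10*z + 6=4*z^2 - 32*z + 48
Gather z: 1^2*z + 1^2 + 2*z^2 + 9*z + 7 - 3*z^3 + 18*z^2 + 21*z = -3*z^3 + 20*z^2 + 31*z + 8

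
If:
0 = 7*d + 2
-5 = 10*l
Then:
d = -2/7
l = -1/2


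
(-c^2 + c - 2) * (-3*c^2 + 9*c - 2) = 3*c^4 - 12*c^3 + 17*c^2 - 20*c + 4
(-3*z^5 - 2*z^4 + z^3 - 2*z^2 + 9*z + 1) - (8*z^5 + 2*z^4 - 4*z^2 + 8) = -11*z^5 - 4*z^4 + z^3 + 2*z^2 + 9*z - 7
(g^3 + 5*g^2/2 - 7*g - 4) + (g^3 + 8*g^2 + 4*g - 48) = 2*g^3 + 21*g^2/2 - 3*g - 52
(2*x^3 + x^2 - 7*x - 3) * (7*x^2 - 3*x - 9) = 14*x^5 + x^4 - 70*x^3 - 9*x^2 + 72*x + 27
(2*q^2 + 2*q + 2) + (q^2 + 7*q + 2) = 3*q^2 + 9*q + 4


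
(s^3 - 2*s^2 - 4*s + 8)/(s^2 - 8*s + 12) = (s^2 - 4)/(s - 6)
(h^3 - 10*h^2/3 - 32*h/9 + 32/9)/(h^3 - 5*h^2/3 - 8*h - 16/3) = (h - 2/3)/(h + 1)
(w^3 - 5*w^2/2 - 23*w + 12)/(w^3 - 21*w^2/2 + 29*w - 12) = (w + 4)/(w - 4)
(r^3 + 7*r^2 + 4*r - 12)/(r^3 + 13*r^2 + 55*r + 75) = (r^3 + 7*r^2 + 4*r - 12)/(r^3 + 13*r^2 + 55*r + 75)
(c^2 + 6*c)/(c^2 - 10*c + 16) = c*(c + 6)/(c^2 - 10*c + 16)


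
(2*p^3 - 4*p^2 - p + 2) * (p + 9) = 2*p^4 + 14*p^3 - 37*p^2 - 7*p + 18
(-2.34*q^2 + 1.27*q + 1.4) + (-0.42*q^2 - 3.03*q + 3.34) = -2.76*q^2 - 1.76*q + 4.74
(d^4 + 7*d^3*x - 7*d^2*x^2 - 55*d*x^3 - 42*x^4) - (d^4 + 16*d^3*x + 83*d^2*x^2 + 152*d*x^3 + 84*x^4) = -9*d^3*x - 90*d^2*x^2 - 207*d*x^3 - 126*x^4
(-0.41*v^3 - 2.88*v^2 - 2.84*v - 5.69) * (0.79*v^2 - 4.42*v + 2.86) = -0.3239*v^5 - 0.463*v^4 + 9.3134*v^3 - 0.1791*v^2 + 17.0274*v - 16.2734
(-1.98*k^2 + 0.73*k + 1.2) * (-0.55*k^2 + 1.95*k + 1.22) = 1.089*k^4 - 4.2625*k^3 - 1.6521*k^2 + 3.2306*k + 1.464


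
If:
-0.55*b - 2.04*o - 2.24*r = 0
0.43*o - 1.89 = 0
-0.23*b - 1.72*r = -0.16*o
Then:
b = -39.46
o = 4.40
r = 5.68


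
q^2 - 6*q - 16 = (q - 8)*(q + 2)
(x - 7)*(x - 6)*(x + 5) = x^3 - 8*x^2 - 23*x + 210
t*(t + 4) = t^2 + 4*t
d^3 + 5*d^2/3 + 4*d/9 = d*(d + 1/3)*(d + 4/3)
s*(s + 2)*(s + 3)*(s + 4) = s^4 + 9*s^3 + 26*s^2 + 24*s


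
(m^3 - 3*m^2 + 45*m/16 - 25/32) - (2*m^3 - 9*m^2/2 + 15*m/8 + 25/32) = -m^3 + 3*m^2/2 + 15*m/16 - 25/16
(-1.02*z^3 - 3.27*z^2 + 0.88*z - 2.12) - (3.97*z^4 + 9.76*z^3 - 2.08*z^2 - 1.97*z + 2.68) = -3.97*z^4 - 10.78*z^3 - 1.19*z^2 + 2.85*z - 4.8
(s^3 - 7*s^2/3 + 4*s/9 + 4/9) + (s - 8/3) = s^3 - 7*s^2/3 + 13*s/9 - 20/9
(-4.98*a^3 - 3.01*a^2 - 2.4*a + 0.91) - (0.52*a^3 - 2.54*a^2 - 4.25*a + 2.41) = -5.5*a^3 - 0.47*a^2 + 1.85*a - 1.5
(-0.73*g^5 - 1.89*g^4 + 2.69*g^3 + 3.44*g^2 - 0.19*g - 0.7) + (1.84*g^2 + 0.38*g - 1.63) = -0.73*g^5 - 1.89*g^4 + 2.69*g^3 + 5.28*g^2 + 0.19*g - 2.33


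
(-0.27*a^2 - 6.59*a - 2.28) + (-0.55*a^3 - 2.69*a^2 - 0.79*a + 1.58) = -0.55*a^3 - 2.96*a^2 - 7.38*a - 0.7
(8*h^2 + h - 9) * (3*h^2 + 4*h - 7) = 24*h^4 + 35*h^3 - 79*h^2 - 43*h + 63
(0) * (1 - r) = 0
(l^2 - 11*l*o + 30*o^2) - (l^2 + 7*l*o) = -18*l*o + 30*o^2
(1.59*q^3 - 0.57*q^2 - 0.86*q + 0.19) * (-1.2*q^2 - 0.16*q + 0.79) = -1.908*q^5 + 0.4296*q^4 + 2.3793*q^3 - 0.5407*q^2 - 0.7098*q + 0.1501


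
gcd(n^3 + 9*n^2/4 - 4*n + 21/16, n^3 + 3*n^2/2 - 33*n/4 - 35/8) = n + 7/2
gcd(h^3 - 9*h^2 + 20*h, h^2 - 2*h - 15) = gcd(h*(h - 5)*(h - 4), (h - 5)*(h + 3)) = h - 5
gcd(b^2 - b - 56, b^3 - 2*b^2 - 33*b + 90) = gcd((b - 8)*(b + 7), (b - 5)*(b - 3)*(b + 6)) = 1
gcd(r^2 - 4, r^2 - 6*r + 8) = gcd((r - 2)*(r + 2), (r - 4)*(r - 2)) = r - 2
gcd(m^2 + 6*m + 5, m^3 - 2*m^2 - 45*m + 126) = 1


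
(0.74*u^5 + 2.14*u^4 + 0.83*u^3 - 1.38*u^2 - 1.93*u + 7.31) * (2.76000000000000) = 2.0424*u^5 + 5.9064*u^4 + 2.2908*u^3 - 3.8088*u^2 - 5.3268*u + 20.1756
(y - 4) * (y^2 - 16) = y^3 - 4*y^2 - 16*y + 64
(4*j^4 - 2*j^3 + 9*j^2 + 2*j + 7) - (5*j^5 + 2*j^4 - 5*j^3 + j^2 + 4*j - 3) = -5*j^5 + 2*j^4 + 3*j^3 + 8*j^2 - 2*j + 10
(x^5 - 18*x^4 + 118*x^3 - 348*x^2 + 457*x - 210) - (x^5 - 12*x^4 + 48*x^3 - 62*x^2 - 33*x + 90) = -6*x^4 + 70*x^3 - 286*x^2 + 490*x - 300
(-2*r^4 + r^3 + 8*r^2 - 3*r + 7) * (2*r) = -4*r^5 + 2*r^4 + 16*r^3 - 6*r^2 + 14*r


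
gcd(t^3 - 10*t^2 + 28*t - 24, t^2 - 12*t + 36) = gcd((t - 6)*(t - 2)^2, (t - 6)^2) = t - 6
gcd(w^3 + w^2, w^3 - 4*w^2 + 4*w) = w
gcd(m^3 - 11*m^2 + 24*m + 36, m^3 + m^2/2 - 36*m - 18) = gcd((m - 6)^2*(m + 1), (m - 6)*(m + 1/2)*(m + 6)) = m - 6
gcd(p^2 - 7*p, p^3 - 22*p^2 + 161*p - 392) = p - 7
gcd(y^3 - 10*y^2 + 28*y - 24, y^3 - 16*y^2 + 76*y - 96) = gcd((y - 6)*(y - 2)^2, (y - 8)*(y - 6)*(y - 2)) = y^2 - 8*y + 12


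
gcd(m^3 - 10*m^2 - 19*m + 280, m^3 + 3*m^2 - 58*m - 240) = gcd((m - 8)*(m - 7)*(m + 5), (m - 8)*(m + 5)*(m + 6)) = m^2 - 3*m - 40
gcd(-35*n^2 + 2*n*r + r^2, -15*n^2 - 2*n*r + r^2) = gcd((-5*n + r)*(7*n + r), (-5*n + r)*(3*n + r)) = -5*n + r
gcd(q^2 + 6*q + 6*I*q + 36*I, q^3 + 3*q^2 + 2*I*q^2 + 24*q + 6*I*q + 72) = q + 6*I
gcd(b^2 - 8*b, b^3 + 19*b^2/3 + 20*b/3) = b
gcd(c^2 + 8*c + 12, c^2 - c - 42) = c + 6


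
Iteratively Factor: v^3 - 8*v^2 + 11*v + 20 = (v - 4)*(v^2 - 4*v - 5) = (v - 5)*(v - 4)*(v + 1)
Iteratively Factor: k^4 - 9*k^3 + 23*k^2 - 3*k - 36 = (k - 3)*(k^3 - 6*k^2 + 5*k + 12) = (k - 3)^2*(k^2 - 3*k - 4) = (k - 4)*(k - 3)^2*(k + 1)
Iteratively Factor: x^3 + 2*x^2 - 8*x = (x)*(x^2 + 2*x - 8) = x*(x - 2)*(x + 4)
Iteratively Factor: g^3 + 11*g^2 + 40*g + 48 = (g + 4)*(g^2 + 7*g + 12) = (g + 4)^2*(g + 3)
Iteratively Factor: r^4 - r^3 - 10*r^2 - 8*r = (r)*(r^3 - r^2 - 10*r - 8) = r*(r + 2)*(r^2 - 3*r - 4) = r*(r - 4)*(r + 2)*(r + 1)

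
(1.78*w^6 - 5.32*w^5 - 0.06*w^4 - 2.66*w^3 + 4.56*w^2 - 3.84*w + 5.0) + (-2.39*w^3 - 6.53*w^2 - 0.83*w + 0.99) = 1.78*w^6 - 5.32*w^5 - 0.06*w^4 - 5.05*w^3 - 1.97*w^2 - 4.67*w + 5.99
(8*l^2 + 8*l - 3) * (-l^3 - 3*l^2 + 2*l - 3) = -8*l^5 - 32*l^4 - 5*l^3 + l^2 - 30*l + 9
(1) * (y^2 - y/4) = y^2 - y/4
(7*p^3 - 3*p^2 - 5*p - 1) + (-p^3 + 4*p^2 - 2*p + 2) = 6*p^3 + p^2 - 7*p + 1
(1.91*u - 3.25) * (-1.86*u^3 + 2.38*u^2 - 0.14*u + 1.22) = -3.5526*u^4 + 10.5908*u^3 - 8.0024*u^2 + 2.7852*u - 3.965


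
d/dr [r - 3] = 1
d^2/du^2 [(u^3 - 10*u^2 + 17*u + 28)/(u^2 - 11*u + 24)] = 8*(u^3 + 3*u^2 - 105*u + 361)/(u^6 - 33*u^5 + 435*u^4 - 2915*u^3 + 10440*u^2 - 19008*u + 13824)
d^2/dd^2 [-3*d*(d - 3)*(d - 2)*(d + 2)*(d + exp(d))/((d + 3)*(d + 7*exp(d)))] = 18*(d^8*exp(d) - 7*d^7*exp(2*d) + 7*d^7*exp(d) - d^7 + 35*d^6*exp(2*d) - 8*d^6*exp(d) - 7*d^6 + 238*d^5*exp(2*d) - 168*d^5*exp(d) - 9*d^5 - 49*d^4*exp(3*d) - 742*d^4*exp(2*d) - 255*d^4*exp(d) + 27*d^4 - 343*d^3*exp(3*d) - 2821*d^3*exp(2*d) + 525*d^3*exp(d) + 24*d^3 - 441*d^2*exp(3*d) + 2583*d^2*exp(2*d) + 504*d^2*exp(d) + 1323*d*exp(3*d) + 5040*d*exp(2*d) + 1176*exp(3*d) - 1512*exp(2*d))/(d^6 + 21*d^5*exp(d) + 9*d^5 + 147*d^4*exp(2*d) + 189*d^4*exp(d) + 27*d^4 + 343*d^3*exp(3*d) + 1323*d^3*exp(2*d) + 567*d^3*exp(d) + 27*d^3 + 3087*d^2*exp(3*d) + 3969*d^2*exp(2*d) + 567*d^2*exp(d) + 9261*d*exp(3*d) + 3969*d*exp(2*d) + 9261*exp(3*d))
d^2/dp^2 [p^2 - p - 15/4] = 2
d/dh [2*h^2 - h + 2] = 4*h - 1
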